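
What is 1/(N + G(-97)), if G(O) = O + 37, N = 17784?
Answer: 1/17724 ≈ 5.6421e-5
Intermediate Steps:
G(O) = 37 + O
1/(N + G(-97)) = 1/(17784 + (37 - 97)) = 1/(17784 - 60) = 1/17724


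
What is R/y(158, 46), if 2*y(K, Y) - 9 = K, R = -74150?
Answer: -148300/167 ≈ -888.02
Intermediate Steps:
y(K, Y) = 9/2 + K/2
R/y(158, 46) = -74150/(9/2 + (½)*158) = -74150/(9/2 + 79) = -74150/167/2 = -74150*2/167 = -148300/167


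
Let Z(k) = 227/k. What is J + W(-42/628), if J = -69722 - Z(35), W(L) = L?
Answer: -766316793/10990 ≈ -69729.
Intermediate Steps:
J = -2440497/35 (J = -69722 - 227/35 = -2440497/35 ≈ -69729.)
J + W(-42/628) = -2440497/35 - 42/628 = -2440497/35 - 42*1/628 = -2440497/35 - 21/314 = -766316793/10990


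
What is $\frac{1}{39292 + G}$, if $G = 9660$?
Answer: $\frac{1}{48952} \approx 2.0428 \cdot 10^{-5}$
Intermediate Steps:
$\frac{1}{39292 + G} = \frac{1}{39292 + 9660} = \frac{1}{48952}$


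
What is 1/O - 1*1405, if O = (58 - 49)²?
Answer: -113804/81 ≈ -1405.0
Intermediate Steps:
O = 81 (O = 9² = 81)
1/O - 1*1405 = 1/81 - 1*1405 = 1/81 - 1405 = -113804/81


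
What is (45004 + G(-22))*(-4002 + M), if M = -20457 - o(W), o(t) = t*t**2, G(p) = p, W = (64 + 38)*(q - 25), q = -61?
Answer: 30362296325063598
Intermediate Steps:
W = -8772 (W = (64 + 38)*(-61 - 25) = 102*(-86) = -8772)
o(t) = t**3
M = 674987695191 (M = -20457 - 1*(-8772)**3 = -20457 - 1*(-674987715648) = -20457 + 674987715648 = 674987695191)
(45004 + G(-22))*(-4002 + M) = (45004 - 22)*(-4002 + 674987695191) = 44982*674987691189 = 30362296325063598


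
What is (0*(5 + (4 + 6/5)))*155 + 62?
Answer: 62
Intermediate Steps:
(0*(5 + (4 + 6/5)))*155 + 62 = (0*(5 + 26/5))*155 + 62 = (0*(51/5))*155 + 62 = 0*155 + 62 = 0 + 62 = 62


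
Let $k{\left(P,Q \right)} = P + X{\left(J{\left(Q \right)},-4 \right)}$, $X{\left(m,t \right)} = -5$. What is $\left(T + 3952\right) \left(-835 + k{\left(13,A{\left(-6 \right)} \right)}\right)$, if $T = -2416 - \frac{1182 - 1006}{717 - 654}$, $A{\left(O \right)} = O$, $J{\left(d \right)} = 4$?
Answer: $- \frac{79881584}{63} \approx -1.268 \cdot 10^{6}$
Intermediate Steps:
$T = - \frac{152384}{63}$ ($T = -2416 - \frac{176}{63} = - \frac{152384}{63} \approx -2418.8$)
$k{\left(P,Q \right)} = -5 + P$ ($k{\left(P,Q \right)} = P - 5 = -5 + P$)
$\left(T + 3952\right) \left(-835 + k{\left(13,A{\left(-6 \right)} \right)}\right) = \left(- \frac{152384}{63} + 3952\right) \left(-835 + \left(-5 + 13\right)\right) = \frac{96592 \left(-835 + 8\right)}{63} = \frac{96592}{63} \left(-827\right) = - \frac{79881584}{63}$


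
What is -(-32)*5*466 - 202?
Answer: 74358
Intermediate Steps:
-(-32)*5*466 - 202 = -32*(-5)*466 - 202 = 160*466 - 202 = 74560 - 202 = 74358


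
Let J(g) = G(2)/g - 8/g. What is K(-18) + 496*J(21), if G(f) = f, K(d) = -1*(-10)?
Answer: -922/7 ≈ -131.71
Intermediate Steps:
K(d) = 10
J(g) = -6/g (J(g) = 2/g - 8/g = -6/g)
K(-18) + 496*J(21) = 10 + 496*(-6/21) = 10 + 496*(-6*1/21) = 10 + 496*(-2/7) = 10 - 992/7 = -922/7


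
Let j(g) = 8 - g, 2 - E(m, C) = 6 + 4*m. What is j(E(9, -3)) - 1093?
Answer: -1045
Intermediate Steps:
E(m, C) = -4 - 4*m (E(m, C) = 2 - (6 + 4*m) = 2 + (-6 - 4*m) = -4 - 4*m)
j(E(9, -3)) - 1093 = (8 - (-4 - 4*9)) - 1093 = (8 - (-4 - 36)) - 1093 = (8 - 1*(-40)) - 1093 = (8 + 40) - 1093 = 48 - 1093 = -1045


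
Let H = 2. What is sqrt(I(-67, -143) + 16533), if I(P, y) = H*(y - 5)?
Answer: sqrt(16237) ≈ 127.42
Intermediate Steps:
I(P, y) = -10 + 2*y (I(P, y) = 2*(y - 5) = 2*(-5 + y) = -10 + 2*y)
sqrt(I(-67, -143) + 16533) = sqrt((-10 + 2*(-143)) + 16533) = sqrt((-10 - 286) + 16533) = sqrt(-296 + 16533) = sqrt(16237)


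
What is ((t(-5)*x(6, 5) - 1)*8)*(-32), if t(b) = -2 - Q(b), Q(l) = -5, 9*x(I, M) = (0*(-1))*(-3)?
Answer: 256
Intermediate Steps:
x(I, M) = 0 (x(I, M) = ((0*(-1))*(-3))/9 = (0*(-3))/9 = (1/9)*0 = 0)
t(b) = 3 (t(b) = -2 - 1*(-5) = -2 + 5 = 3)
((t(-5)*x(6, 5) - 1)*8)*(-32) = ((3*0 - 1)*8)*(-32) = ((0 - 1)*8)*(-32) = -1*8*(-32) = -8*(-32) = 256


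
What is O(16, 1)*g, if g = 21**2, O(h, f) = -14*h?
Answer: -98784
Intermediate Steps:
g = 441
O(16, 1)*g = -14*16*441 = -224*441 = -98784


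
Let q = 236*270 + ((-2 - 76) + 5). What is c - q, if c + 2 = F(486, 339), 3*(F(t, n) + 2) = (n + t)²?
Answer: 163224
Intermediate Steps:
F(t, n) = -2 + (n + t)²/3
c = 226871 (c = -2 + (-2 + (339 + 486)²/3) = -2 + (-2 + (⅓)*825²) = -2 + (-2 + (⅓)*680625) = -2 + (-2 + 226875) = -2 + 226873 = 226871)
q = 63647 (q = 63720 + (-78 + 5) = 63720 - 73 = 63647)
c - q = 226871 - 1*63647 = 226871 - 63647 = 163224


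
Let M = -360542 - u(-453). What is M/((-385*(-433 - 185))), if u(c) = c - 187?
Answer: -179951/118965 ≈ -1.5126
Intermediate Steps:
u(c) = -187 + c
M = -359902 (M = -360542 - (-187 - 453) = -360542 - 1*(-640) = -360542 + 640 = -359902)
M/((-385*(-433 - 185))) = -359902*(-1/(385*(-433 - 185))) = -359902/((-385*(-618))) = -359902/237930 = -359902*1/237930 = -179951/118965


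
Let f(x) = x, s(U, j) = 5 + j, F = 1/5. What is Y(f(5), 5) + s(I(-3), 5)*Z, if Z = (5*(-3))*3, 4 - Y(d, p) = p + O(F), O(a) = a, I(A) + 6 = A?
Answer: -2256/5 ≈ -451.20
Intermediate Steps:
F = ⅕ ≈ 0.20000
I(A) = -6 + A
Y(d, p) = 19/5 - p (Y(d, p) = 4 - (p + ⅕) = 4 - (⅕ + p) = 4 + (-⅕ - p) = 19/5 - p)
Z = -45 (Z = -15*3 = -45)
Y(f(5), 5) + s(I(-3), 5)*Z = (19/5 - 1*5) + (5 + 5)*(-45) = (19/5 - 5) + 10*(-45) = -6/5 - 450 = -2256/5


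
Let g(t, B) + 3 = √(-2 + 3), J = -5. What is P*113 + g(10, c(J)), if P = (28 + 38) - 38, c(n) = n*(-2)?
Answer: 3162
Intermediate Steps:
c(n) = -2*n
g(t, B) = -2 (g(t, B) = -3 + √(-2 + 3) = -3 + √1 = -3 + 1 = -2)
P = 28 (P = 66 - 38 = 28)
P*113 + g(10, c(J)) = 28*113 - 2 = 3164 - 2 = 3162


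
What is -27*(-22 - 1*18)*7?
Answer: 7560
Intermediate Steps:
-27*(-22 - 1*18)*7 = -27*(-22 - 18)*7 = -27*(-40)*7 = 1080*7 = 7560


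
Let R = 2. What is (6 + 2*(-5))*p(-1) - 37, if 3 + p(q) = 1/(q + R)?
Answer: -29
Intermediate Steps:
p(q) = -3 + 1/(2 + q) (p(q) = -3 + 1/(q + 2) = -3 + 1/(2 + q))
(6 + 2*(-5))*p(-1) - 37 = (6 + 2*(-5))*((-5 - 3*(-1))/(2 - 1)) - 37 = (6 - 10)*((-5 + 3)/1) - 37 = -4*(-2) - 37 = 8 - 37 = -29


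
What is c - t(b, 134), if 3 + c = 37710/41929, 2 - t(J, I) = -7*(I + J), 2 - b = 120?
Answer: -4867983/41929 ≈ -116.10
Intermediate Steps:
b = -118 (b = 2 - 1*120 = 2 - 120 = -118)
t(J, I) = 2 + 7*I + 7*J (t(J, I) = 2 - (-7)*(I + J) = 2 - (-7*I - 7*J) = 2 + (7*I + 7*J) = 2 + 7*I + 7*J)
c = -88077/41929 (c = -3 + 37710/41929 = -88077/41929 ≈ -2.1006)
c - t(b, 134) = -88077/41929 - (2 + 7*134 + 7*(-118)) = -88077/41929 - (2 + 938 - 826) = -88077/41929 - 1*114 = -88077/41929 - 114 = -4867983/41929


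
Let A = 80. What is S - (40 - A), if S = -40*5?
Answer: -160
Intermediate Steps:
S = -200 (S = -20*10 = -200)
S - (40 - A) = -200 - (40 - 1*80) = -200 - (40 - 80) = -200 - 1*(-40) = -200 + 40 = -160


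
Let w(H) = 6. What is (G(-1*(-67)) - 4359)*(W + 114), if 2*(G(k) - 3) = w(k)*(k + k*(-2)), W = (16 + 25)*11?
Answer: -2574705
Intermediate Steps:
W = 451 (W = 41*11 = 451)
G(k) = 3 - 3*k (G(k) = 3 + (6*(k + k*(-2)))/2 = 3 + (6*(k - 2*k))/2 = 3 + (6*(-k))/2 = 3 + (-6*k)/2 = 3 - 3*k)
(G(-1*(-67)) - 4359)*(W + 114) = ((3 - (-3)*(-67)) - 4359)*(451 + 114) = ((3 - 3*67) - 4359)*565 = ((3 - 201) - 4359)*565 = (-198 - 4359)*565 = -4557*565 = -2574705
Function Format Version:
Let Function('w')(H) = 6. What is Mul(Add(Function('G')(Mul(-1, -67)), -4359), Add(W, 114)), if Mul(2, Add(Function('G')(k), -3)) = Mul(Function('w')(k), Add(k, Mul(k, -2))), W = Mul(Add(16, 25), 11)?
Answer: -2574705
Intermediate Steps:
W = 451 (W = Mul(41, 11) = 451)
Function('G')(k) = Add(3, Mul(-3, k)) (Function('G')(k) = Add(3, Mul(Rational(1, 2), Mul(6, Add(k, Mul(k, -2))))) = Add(3, Mul(Rational(1, 2), Mul(6, Add(k, Mul(-2, k))))) = Add(3, Mul(Rational(1, 2), Mul(6, Mul(-1, k)))) = Add(3, Mul(Rational(1, 2), Mul(-6, k))) = Add(3, Mul(-3, k)))
Mul(Add(Function('G')(Mul(-1, -67)), -4359), Add(W, 114)) = Mul(Add(Add(3, Mul(-3, Mul(-1, -67))), -4359), Add(451, 114)) = Mul(Add(Add(3, Mul(-3, 67)), -4359), 565) = Mul(Add(Add(3, -201), -4359), 565) = Mul(Add(-198, -4359), 565) = Mul(-4557, 565) = -2574705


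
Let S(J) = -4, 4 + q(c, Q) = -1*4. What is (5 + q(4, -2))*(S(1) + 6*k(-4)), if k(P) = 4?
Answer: -60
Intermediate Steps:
q(c, Q) = -8 (q(c, Q) = -4 - 1*4 = -4 - 4 = -8)
(5 + q(4, -2))*(S(1) + 6*k(-4)) = (5 - 8)*(-4 + 6*4) = -3*(-4 + 24) = -3*20 = -60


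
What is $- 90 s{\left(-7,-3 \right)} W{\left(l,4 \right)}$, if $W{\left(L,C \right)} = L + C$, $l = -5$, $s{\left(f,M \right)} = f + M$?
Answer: $-900$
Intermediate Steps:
$s{\left(f,M \right)} = M + f$
$W{\left(L,C \right)} = C + L$
$- 90 s{\left(-7,-3 \right)} W{\left(l,4 \right)} = - 90 \left(-3 - 7\right) \left(4 - 5\right) = \left(-90\right) \left(-10\right) \left(-1\right) = 900 \left(-1\right) = -900$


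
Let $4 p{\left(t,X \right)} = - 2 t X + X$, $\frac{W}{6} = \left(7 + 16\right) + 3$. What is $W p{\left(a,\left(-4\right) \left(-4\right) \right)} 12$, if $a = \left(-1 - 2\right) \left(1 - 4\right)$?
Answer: $-127296$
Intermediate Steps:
$a = 9$ ($a = \left(-3\right) \left(-3\right) = 9$)
$W = 156$ ($W = 6 \left(\left(7 + 16\right) + 3\right) = 6 \left(23 + 3\right) = 6 \cdot 26 = 156$)
$p{\left(t,X \right)} = \frac{X}{4} - \frac{X t}{2}$ ($p{\left(t,X \right)} = \frac{- 2 t X + X}{4} = \frac{- 2 X t + X}{4} = \frac{X - 2 X t}{4} = \frac{X}{4} - \frac{X t}{2}$)
$W p{\left(a,\left(-4\right) \left(-4\right) \right)} 12 = 156 \frac{\left(-4\right) \left(-4\right) \left(1 - 18\right)}{4} \cdot 12 = 156 \cdot \frac{1}{4} \cdot 16 \left(1 - 18\right) 12 = 156 \cdot \frac{1}{4} \cdot 16 \left(-17\right) 12 = 156 \left(-68\right) 12 = \left(-10608\right) 12 = -127296$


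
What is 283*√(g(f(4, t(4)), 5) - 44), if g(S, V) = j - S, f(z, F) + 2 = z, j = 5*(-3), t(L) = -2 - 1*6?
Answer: 283*I*√61 ≈ 2210.3*I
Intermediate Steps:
t(L) = -8 (t(L) = -2 - 6 = -8)
j = -15
f(z, F) = -2 + z
g(S, V) = -15 - S
283*√(g(f(4, t(4)), 5) - 44) = 283*√((-15 - (-2 + 4)) - 44) = 283*√((-15 - 1*2) - 44) = 283*√((-15 - 2) - 44) = 283*√(-17 - 44) = 283*√(-61) = 283*(I*√61) = 283*I*√61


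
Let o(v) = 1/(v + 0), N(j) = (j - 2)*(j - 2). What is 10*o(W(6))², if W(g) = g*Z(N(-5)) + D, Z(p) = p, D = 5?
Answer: 10/89401 ≈ 0.00011186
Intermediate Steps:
N(j) = (-2 + j)² (N(j) = (-2 + j)*(-2 + j) = (-2 + j)²)
W(g) = 5 + 49*g (W(g) = g*(-2 - 5)² + 5 = g*(-7)² + 5 = g*49 + 5 = 49*g + 5 = 5 + 49*g)
o(v) = 1/v
10*o(W(6))² = 10*(1/(5 + 49*6))² = 10*(1/(5 + 294))² = 10*(1/299)² = 10*(1/89401) = 10/89401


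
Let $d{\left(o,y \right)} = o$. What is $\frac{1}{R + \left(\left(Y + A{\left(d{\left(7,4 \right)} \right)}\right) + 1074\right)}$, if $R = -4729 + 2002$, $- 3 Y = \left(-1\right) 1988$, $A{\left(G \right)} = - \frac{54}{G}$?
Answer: $- \frac{21}{20959} \approx -0.001002$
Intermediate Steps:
$Y = \frac{1988}{3}$ ($Y = - \frac{\left(-1\right) 1988}{3} = \left(- \frac{1}{3}\right) \left(-1988\right) = \frac{1988}{3} \approx 662.67$)
$R = -2727$
$\frac{1}{R + \left(\left(Y + A{\left(d{\left(7,4 \right)} \right)}\right) + 1074\right)} = \frac{1}{-2727 + \left(\left(\frac{1988}{3} - \frac{54}{7}\right) + 1074\right)} = \frac{1}{-2727 + \left(\frac{13754}{21} + 1074\right)} = \frac{1}{-2727 + \frac{36308}{21}} = \frac{1}{- \frac{20959}{21}} = - \frac{21}{20959}$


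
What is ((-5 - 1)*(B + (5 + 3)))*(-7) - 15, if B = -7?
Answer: 27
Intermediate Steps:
((-5 - 1)*(B + (5 + 3)))*(-7) - 15 = ((-5 - 1)*(-7 + (5 + 3)))*(-7) - 15 = -6*(-7 + 8)*(-7) - 15 = -6*1*(-7) - 15 = -6*(-7) - 15 = 42 - 15 = 27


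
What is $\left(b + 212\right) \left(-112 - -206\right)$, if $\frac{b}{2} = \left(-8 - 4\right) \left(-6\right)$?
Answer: $33464$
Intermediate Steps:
$b = 144$ ($b = 2 \left(-8 - 4\right) \left(-6\right) = 2 \left(\left(-12\right) \left(-6\right)\right) = 2 \cdot 72 = 144$)
$\left(b + 212\right) \left(-112 - -206\right) = \left(144 + 212\right) \left(-112 - -206\right) = 356 \left(-112 + 206\right) = 356 \cdot 94 = 33464$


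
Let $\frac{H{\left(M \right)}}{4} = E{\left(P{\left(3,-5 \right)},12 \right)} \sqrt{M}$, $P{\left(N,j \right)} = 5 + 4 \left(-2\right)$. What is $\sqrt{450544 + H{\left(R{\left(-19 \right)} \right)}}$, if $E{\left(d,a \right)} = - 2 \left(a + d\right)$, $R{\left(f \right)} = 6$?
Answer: $2 \sqrt{112636 - 18 \sqrt{6}} \approx 671.09$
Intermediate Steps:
$P{\left(N,j \right)} = -3$ ($P{\left(N,j \right)} = 5 - 8 = -3$)
$E{\left(d,a \right)} = - 2 a - 2 d$
$H{\left(M \right)} = - 72 \sqrt{M}$ ($H{\left(M \right)} = 4 \left(\left(-2\right) 12 - -6\right) \sqrt{M} = 4 \left(-24 + 6\right) \sqrt{M} = 4 \left(- 18 \sqrt{M}\right) = - 72 \sqrt{M}$)
$\sqrt{450544 + H{\left(R{\left(-19 \right)} \right)}} = \sqrt{450544 - 72 \sqrt{6}}$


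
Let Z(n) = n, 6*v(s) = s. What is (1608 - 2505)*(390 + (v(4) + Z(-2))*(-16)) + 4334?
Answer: -364632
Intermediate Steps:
v(s) = s/6
(1608 - 2505)*(390 + (v(4) + Z(-2))*(-16)) + 4334 = (1608 - 2505)*(390 + ((1/6)*4 - 2)*(-16)) + 4334 = -897*(390 + (2/3 - 2)*(-16)) + 4334 = -897*(390 - 4/3*(-16)) + 4334 = -897*(390 + 64/3) + 4334 = -897*1234/3 + 4334 = -368966 + 4334 = -364632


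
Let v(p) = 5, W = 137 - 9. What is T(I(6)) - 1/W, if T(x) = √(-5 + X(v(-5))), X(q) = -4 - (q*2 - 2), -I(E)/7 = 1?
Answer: -1/128 + I*√17 ≈ -0.0078125 + 4.1231*I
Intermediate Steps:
I(E) = -7 (I(E) = -7*1 = -7)
W = 128
X(q) = -2 - 2*q (X(q) = -4 - (2*q - 2) = -4 - (-2 + 2*q) = -4 + (2 - 2*q) = -2 - 2*q)
T(x) = I*√17 (T(x) = √(-5 + (-2 - 2*5)) = √(-5 + (-2 - 10)) = √(-5 - 12) = √(-17) = I*√17)
T(I(6)) - 1/W = I*√17 - 1/128 = -1/128 + I*√17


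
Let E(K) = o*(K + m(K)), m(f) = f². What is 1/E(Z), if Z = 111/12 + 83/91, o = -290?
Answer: -66248/2179210365 ≈ -3.0400e-5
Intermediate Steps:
Z = 3699/364 (Z = 111*(1/12) + 83*(1/91) = 37/4 + 83/91 = 3699/364 ≈ 10.162)
E(K) = -290*K - 290*K² (E(K) = -290*(K + K²) = -290*K - 290*K²)
1/E(Z) = 1/(290*(3699/364)*(-1 - 1*3699/364)) = 1/(290*(3699/364)*(-1 - 3699/364)) = 1/(290*(3699/364)*(-4063/364)) = 1/(-2179210365/66248) = -66248/2179210365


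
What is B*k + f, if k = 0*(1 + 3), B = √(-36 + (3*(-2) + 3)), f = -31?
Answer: -31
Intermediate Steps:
B = I*√39 (B = √(-36 + (-6 + 3)) = √(-36 - 3) = √(-39) = I*√39 ≈ 6.245*I)
k = 0 (k = 0*4 = 0)
B*k + f = (I*√39)*0 - 31 = 0 - 31 = -31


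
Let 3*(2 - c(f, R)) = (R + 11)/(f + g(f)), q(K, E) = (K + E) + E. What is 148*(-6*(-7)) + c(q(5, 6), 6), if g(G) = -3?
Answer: 261139/42 ≈ 6217.6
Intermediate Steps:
q(K, E) = K + 2*E (q(K, E) = (E + K) + E = K + 2*E)
c(f, R) = 2 - (11 + R)/(3*(-3 + f)) (c(f, R) = 2 - (R + 11)/(3*(f - 3)) = 2 - (11 + R)/(3*(-3 + f)))
148*(-6*(-7)) + c(q(5, 6), 6) = 148*(-6*(-7)) + (-29 - 1*6 + 6*(5 + 2*6))/(3*(-3 + (5 + 2*6))) = 148*42 + (-29 - 6 + 6*(5 + 12))/(3*(-3 + (5 + 12))) = 6216 + (-29 - 6 + 6*17)/(3*(-3 + 17)) = 6216 + (⅓)*(-29 - 6 + 102)/14 = 6216 + (⅓)*(1/14)*67 = 6216 + 67/42 = 261139/42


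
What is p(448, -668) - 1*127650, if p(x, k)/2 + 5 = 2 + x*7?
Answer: -121384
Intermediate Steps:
p(x, k) = -6 + 14*x (p(x, k) = -10 + 2*(2 + x*7) = -10 + 2*(2 + 7*x) = -10 + (4 + 14*x) = -6 + 14*x)
p(448, -668) - 1*127650 = (-6 + 14*448) - 1*127650 = (-6 + 6272) - 127650 = 6266 - 127650 = -121384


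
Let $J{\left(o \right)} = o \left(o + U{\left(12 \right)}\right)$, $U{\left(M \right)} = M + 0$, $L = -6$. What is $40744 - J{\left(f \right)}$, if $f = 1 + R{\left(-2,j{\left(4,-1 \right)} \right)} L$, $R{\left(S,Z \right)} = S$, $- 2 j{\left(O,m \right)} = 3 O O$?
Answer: $40419$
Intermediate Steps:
$j{\left(O,m \right)} = - \frac{3 O^{2}}{2}$ ($j{\left(O,m \right)} = - \frac{3 O O}{2} = - \frac{3 O^{2}}{2}$)
$U{\left(M \right)} = M$
$f = 13$ ($f = 1 - -12 = 1 + 12 = 13$)
$J{\left(o \right)} = o \left(12 + o\right)$ ($J{\left(o \right)} = o \left(o + 12\right) = o \left(12 + o\right)$)
$40744 - J{\left(f \right)} = 40744 - 13 \left(12 + 13\right) = 40744 - 13 \cdot 25 = 40744 - 325 = 40419$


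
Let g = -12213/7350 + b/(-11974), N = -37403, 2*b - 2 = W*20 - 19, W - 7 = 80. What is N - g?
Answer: -1097214772071/29336300 ≈ -37401.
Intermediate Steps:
W = 87 (W = 7 + 80 = 87)
b = 1723/2 (b = 1 + (87*20 - 19)/2 = 1 + (1740 - 19)/2 = 1 + (½)*1721 = 1 + 1721/2 = 1723/2 ≈ 861.50)
g = -50856829/29336300 (g = -12213/7350 + (1723/2)/(-11974) = -12213*1/7350 + (1723/2)*(-1/11974) = -4071/2450 - 1723/23948 = -50856829/29336300 ≈ -1.7336)
N - g = -37403 - 1*(-50856829/29336300) = -37403 + 50856829/29336300 = -1097214772071/29336300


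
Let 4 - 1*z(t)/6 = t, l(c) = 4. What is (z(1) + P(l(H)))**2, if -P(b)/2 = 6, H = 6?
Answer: 36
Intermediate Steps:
P(b) = -12 (P(b) = -2*6 = -12)
z(t) = 24 - 6*t
(z(1) + P(l(H)))**2 = ((24 - 6*1) - 12)**2 = ((24 - 6) - 12)**2 = (18 - 12)**2 = 6**2 = 36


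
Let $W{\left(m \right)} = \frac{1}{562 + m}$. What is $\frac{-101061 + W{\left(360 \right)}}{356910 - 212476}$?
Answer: $- \frac{93178241}{133168148} \approx -0.6997$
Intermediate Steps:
$\frac{-101061 + W{\left(360 \right)}}{356910 - 212476} = \frac{-101061 + \frac{1}{562 + 360}}{356910 - 212476} = \frac{-101061 + \frac{1}{922}}{144434} = \left(-101061 + \frac{1}{922}\right) \frac{1}{144434} = \left(- \frac{93178241}{922}\right) \frac{1}{144434} = - \frac{93178241}{133168148}$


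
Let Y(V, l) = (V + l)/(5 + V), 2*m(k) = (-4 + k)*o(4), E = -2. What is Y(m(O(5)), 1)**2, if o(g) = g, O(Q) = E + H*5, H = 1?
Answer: 1/9 ≈ 0.11111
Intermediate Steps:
O(Q) = 3 (O(Q) = -2 + 1*5 = -2 + 5 = 3)
m(k) = -8 + 2*k (m(k) = ((-4 + k)*4)/2 = (-16 + 4*k)/2 = -8 + 2*k)
Y(V, l) = (V + l)/(5 + V)
Y(m(O(5)), 1)**2 = (((-8 + 2*3) + 1)/(5 + (-8 + 2*3)))**2 = (((-8 + 6) + 1)/(5 + (-8 + 6)))**2 = ((-2 + 1)/(5 - 2))**2 = (-1/3)**2 = 1/9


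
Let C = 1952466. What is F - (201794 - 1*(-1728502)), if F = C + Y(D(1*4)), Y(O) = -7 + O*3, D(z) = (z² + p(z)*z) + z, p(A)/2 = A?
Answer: 22319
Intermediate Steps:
p(A) = 2*A
D(z) = z + 3*z² (D(z) = (z² + (2*z)*z) + z = (z² + 2*z²) + z = 3*z² + z = z + 3*z²)
Y(O) = -7 + 3*O
F = 1952615 (F = 1952466 + (-7 + 3*((1*4)*(1 + 3*(1*4)))) = 1952466 + (-7 + 3*(4*(1 + 3*4))) = 1952466 + (-7 + 3*(4*(1 + 12))) = 1952466 + (-7 + 3*(4*13)) = 1952466 + (-7 + 3*52) = 1952466 + (-7 + 156) = 1952466 + 149 = 1952615)
F - (201794 - 1*(-1728502)) = 1952615 - (201794 - 1*(-1728502)) = 1952615 - (201794 + 1728502) = 1952615 - 1*1930296 = 1952615 - 1930296 = 22319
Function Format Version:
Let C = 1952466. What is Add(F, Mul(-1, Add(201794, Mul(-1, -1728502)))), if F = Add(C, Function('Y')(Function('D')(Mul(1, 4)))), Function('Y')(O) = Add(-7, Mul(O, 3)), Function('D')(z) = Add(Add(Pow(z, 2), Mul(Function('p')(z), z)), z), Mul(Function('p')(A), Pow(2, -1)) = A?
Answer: 22319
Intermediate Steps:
Function('p')(A) = Mul(2, A)
Function('D')(z) = Add(z, Mul(3, Pow(z, 2))) (Function('D')(z) = Add(Add(Pow(z, 2), Mul(Mul(2, z), z)), z) = Add(Add(Pow(z, 2), Mul(2, Pow(z, 2))), z) = Add(Mul(3, Pow(z, 2)), z) = Add(z, Mul(3, Pow(z, 2))))
Function('Y')(O) = Add(-7, Mul(3, O))
F = 1952615 (F = Add(1952466, Add(-7, Mul(3, Mul(Mul(1, 4), Add(1, Mul(3, Mul(1, 4))))))) = Add(1952466, Add(-7, Mul(3, Mul(4, Add(1, Mul(3, 4)))))) = Add(1952466, Add(-7, Mul(3, Mul(4, Add(1, 12))))) = Add(1952466, Add(-7, Mul(3, Mul(4, 13)))) = Add(1952466, Add(-7, Mul(3, 52))) = Add(1952466, Add(-7, 156)) = Add(1952466, 149) = 1952615)
Add(F, Mul(-1, Add(201794, Mul(-1, -1728502)))) = Add(1952615, Mul(-1, Add(201794, Mul(-1, -1728502)))) = Add(1952615, Mul(-1, Add(201794, 1728502))) = Add(1952615, Mul(-1, 1930296)) = Add(1952615, -1930296) = 22319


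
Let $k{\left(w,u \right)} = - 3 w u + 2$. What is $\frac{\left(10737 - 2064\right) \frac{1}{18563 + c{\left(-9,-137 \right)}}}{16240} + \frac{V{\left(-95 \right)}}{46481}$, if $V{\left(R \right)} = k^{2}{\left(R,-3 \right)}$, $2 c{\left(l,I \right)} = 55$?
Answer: $\frac{31381804655599}{2004723670760} \approx 15.654$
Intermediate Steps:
$k{\left(w,u \right)} = 2 - 3 u w$ ($k{\left(w,u \right)} = - 3 u w + 2 = 2 - 3 u w$)
$c{\left(l,I \right)} = \frac{55}{2}$ ($c{\left(l,I \right)} = \frac{1}{2} \cdot 55 = \frac{55}{2}$)
$V{\left(R \right)} = \left(2 + 9 R\right)^{2}$ ($V{\left(R \right)} = \left(2 - - 9 R\right)^{2} = \left(2 + 9 R\right)^{2}$)
$\frac{\left(10737 - 2064\right) \frac{1}{18563 + c{\left(-9,-137 \right)}}}{16240} + \frac{V{\left(-95 \right)}}{46481} = \frac{\left(10737 - 2064\right) \frac{1}{18563 + \frac{55}{2}}}{16240} + \frac{\left(2 + 9 \left(-95\right)\right)^{2}}{46481} = \frac{8673}{\frac{37181}{2}} \cdot \frac{1}{16240} + \left(2 - 855\right)^{2} \cdot \frac{1}{46481} = 8673 \cdot \frac{2}{37181} \cdot \frac{1}{16240} + \left(-853\right)^{2} \cdot \frac{1}{46481} = \frac{17346}{37181} \cdot \frac{1}{16240} + 727609 \cdot \frac{1}{46481} = \frac{1239}{43129960} + \frac{727609}{46481} = \frac{31381804655599}{2004723670760}$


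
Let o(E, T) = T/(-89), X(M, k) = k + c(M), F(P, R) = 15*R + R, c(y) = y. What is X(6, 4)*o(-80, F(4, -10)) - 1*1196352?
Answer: -106473728/89 ≈ -1.1963e+6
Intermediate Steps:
F(P, R) = 16*R
X(M, k) = M + k (X(M, k) = k + M = M + k)
o(E, T) = -T/89 (o(E, T) = T*(-1/89) = -T/89)
X(6, 4)*o(-80, F(4, -10)) - 1*1196352 = (6 + 4)*(-16*(-10)/89) - 1*1196352 = 10*(-1/89*(-160)) - 1196352 = 10*(160/89) - 1196352 = 1600/89 - 1196352 = -106473728/89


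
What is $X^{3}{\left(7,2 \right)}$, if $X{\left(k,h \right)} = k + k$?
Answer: $2744$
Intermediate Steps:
$X{\left(k,h \right)} = 2 k$
$X^{3}{\left(7,2 \right)} = \left(2 \cdot 7\right)^{3} = 14^{3} = 2744$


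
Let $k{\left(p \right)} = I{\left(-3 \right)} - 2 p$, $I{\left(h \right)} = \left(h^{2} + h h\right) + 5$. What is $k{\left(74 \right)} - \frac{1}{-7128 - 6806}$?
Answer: $- \frac{1741749}{13934} \approx -125.0$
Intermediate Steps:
$I{\left(h \right)} = 5 + 2 h^{2}$ ($I{\left(h \right)} = \left(h^{2} + h^{2}\right) + 5 = 2 h^{2} + 5 = 5 + 2 h^{2}$)
$k{\left(p \right)} = 23 - 2 p$ ($k{\left(p \right)} = \left(5 + 2 \left(-3\right)^{2}\right) - 2 p = \left(5 + 2 \cdot 9\right) - 2 p = \left(5 + 18\right) - 2 p = 23 - 2 p$)
$k{\left(74 \right)} - \frac{1}{-7128 - 6806} = \left(23 - 148\right) - \frac{1}{-7128 - 6806} = \left(23 - 148\right) - \frac{1}{-13934} = -125 - - \frac{1}{13934} = -125 + \frac{1}{13934} = - \frac{1741749}{13934}$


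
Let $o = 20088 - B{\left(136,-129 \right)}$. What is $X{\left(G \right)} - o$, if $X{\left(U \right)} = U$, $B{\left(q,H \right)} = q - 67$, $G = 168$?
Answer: $-19851$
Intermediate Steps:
$B{\left(q,H \right)} = -67 + q$ ($B{\left(q,H \right)} = q - 67 = -67 + q$)
$o = 20019$ ($o = 20088 - \left(-67 + 136\right) = 20088 - 69 = 20019$)
$X{\left(G \right)} - o = 168 - 20019 = -19851$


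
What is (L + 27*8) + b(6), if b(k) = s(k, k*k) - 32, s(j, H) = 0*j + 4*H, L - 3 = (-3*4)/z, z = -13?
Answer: 4315/13 ≈ 331.92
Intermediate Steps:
L = 51/13 (L = 3 - 3*4/(-13) = 3 - 12*(-1/13) = 3 + 12/13 = 51/13 ≈ 3.9231)
s(j, H) = 4*H (s(j, H) = 0 + 4*H = 4*H)
b(k) = -32 + 4*k² (b(k) = 4*(k*k) - 32 = 4*k² - 32 = -32 + 4*k²)
(L + 27*8) + b(6) = (51/13 + 27*8) + (-32 + 4*6²) = (51/13 + 216) + (-32 + 4*36) = 2859/13 + (-32 + 144) = 2859/13 + 112 = 4315/13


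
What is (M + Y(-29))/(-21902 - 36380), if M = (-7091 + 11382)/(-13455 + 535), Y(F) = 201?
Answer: -112723/32739280 ≈ -0.0034431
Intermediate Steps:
M = -4291/12920 (M = 4291/(-12920) = 4291*(-1/12920) = -4291/12920 ≈ -0.33212)
(M + Y(-29))/(-21902 - 36380) = (-4291/12920 + 201)/(-21902 - 36380) = (2592629/12920)/(-58282) = (2592629/12920)*(-1/58282) = -112723/32739280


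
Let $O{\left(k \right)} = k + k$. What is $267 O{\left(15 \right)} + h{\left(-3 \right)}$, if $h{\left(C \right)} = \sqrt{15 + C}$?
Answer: $8010 + 2 \sqrt{3} \approx 8013.5$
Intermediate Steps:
$O{\left(k \right)} = 2 k$
$267 O{\left(15 \right)} + h{\left(-3 \right)} = 267 \cdot 2 \cdot 15 + \sqrt{15 - 3} = 267 \cdot 30 + \sqrt{12} = 8010 + 2 \sqrt{3}$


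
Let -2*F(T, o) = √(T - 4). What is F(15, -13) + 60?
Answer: 60 - √11/2 ≈ 58.342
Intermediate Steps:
F(T, o) = -√(-4 + T)/2 (F(T, o) = -√(T - 4)/2 = -√(-4 + T)/2)
F(15, -13) + 60 = -√(-4 + 15)/2 + 60 = -√11/2 + 60 = 60 - √11/2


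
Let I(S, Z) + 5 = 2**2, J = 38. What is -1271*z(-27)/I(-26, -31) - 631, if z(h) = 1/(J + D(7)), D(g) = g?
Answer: -27124/45 ≈ -602.76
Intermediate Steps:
I(S, Z) = -1 (I(S, Z) = -5 + 2**2 = -5 + 4 = -1)
z(h) = 1/45 (z(h) = 1/(38 + 7) = 1/45)
-1271*z(-27)/I(-26, -31) - 631 = -1271/(45*(-1)) - 631 = -1271*(-1)/45 - 631 = -1271*(-1/45) - 631 = 1271/45 - 631 = -27124/45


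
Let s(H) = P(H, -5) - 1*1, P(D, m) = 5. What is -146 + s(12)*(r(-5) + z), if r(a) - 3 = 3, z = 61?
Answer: 122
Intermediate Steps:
r(a) = 6 (r(a) = 3 + 3 = 6)
s(H) = 4 (s(H) = 5 - 1*1 = 5 - 1 = 4)
-146 + s(12)*(r(-5) + z) = -146 + 4*(6 + 61) = -146 + 4*67 = -146 + 268 = 122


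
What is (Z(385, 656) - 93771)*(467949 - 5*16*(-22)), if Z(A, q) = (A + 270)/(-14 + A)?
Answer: -16340417999674/371 ≈ -4.4044e+10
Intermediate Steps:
Z(A, q) = (270 + A)/(-14 + A)
(Z(385, 656) - 93771)*(467949 - 5*16*(-22)) = ((270 + 385)/(-14 + 385) - 93771)*(467949 - 5*16*(-22)) = (655/371 - 93771)*(467949 - 80*(-22)) = ((1/371)*655 - 93771)*(467949 + 1760) = (655/371 - 93771)*469709 = -34788386/371*469709 = -16340417999674/371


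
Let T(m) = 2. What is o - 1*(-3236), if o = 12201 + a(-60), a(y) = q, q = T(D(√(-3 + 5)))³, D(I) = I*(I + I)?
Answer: 15445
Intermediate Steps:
D(I) = 2*I² (D(I) = I*(2*I) = 2*I²)
q = 8 (q = 2³ = 8)
a(y) = 8
o = 12209 (o = 12201 + 8 = 12209)
o - 1*(-3236) = 12209 - 1*(-3236) = 12209 + 3236 = 15445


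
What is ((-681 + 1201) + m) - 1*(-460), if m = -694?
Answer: 286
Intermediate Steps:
((-681 + 1201) + m) - 1*(-460) = ((-681 + 1201) - 694) - 1*(-460) = (520 - 694) + 460 = -174 + 460 = 286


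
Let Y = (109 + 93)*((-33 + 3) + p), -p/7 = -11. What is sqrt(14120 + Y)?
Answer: sqrt(23614) ≈ 153.67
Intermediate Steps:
p = 77 (p = -7*(-11) = 77)
Y = 9494 (Y = (109 + 93)*((-33 + 3) + 77) = 202*(-30 + 77) = 202*47 = 9494)
sqrt(14120 + Y) = sqrt(14120 + 9494) = sqrt(23614)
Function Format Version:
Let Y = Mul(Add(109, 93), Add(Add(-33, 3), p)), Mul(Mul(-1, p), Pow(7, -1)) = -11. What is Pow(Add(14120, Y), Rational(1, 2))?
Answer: Pow(23614, Rational(1, 2)) ≈ 153.67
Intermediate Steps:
p = 77 (p = Mul(-7, -11) = 77)
Y = 9494 (Y = Mul(Add(109, 93), Add(Add(-33, 3), 77)) = Mul(202, Add(-30, 77)) = Mul(202, 47) = 9494)
Pow(Add(14120, Y), Rational(1, 2)) = Pow(Add(14120, 9494), Rational(1, 2)) = Pow(23614, Rational(1, 2))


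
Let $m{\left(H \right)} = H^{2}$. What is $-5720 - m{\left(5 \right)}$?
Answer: $-5745$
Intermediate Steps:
$-5720 - m{\left(5 \right)} = -5720 - 5^{2} = -5720 - 25 = -5745$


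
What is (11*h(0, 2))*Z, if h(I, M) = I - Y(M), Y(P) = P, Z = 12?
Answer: -264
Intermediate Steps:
h(I, M) = I - M
(11*h(0, 2))*Z = (11*(0 - 1*2))*12 = (11*(0 - 2))*12 = (11*(-2))*12 = -22*12 = -264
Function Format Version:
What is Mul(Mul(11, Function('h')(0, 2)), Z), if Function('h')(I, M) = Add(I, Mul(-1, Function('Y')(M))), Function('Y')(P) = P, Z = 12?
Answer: -264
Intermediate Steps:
Function('h')(I, M) = Add(I, Mul(-1, M))
Mul(Mul(11, Function('h')(0, 2)), Z) = Mul(Mul(11, Add(0, Mul(-1, 2))), 12) = Mul(Mul(11, Add(0, -2)), 12) = Mul(Mul(11, -2), 12) = Mul(-22, 12) = -264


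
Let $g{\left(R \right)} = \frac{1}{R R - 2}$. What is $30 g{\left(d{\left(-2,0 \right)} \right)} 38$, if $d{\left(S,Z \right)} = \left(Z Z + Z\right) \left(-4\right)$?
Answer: $-570$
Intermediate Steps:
$d{\left(S,Z \right)} = - 4 Z - 4 Z^{2}$ ($d{\left(S,Z \right)} = \left(Z^{2} + Z\right) \left(-4\right) = \left(Z + Z^{2}\right) \left(-4\right) = - 4 Z - 4 Z^{2}$)
$g{\left(R \right)} = \frac{1}{-2 + R^{2}}$ ($g{\left(R \right)} = \frac{1}{R^{2} - 2} = \frac{1}{-2 + R^{2}}$)
$30 g{\left(d{\left(-2,0 \right)} \right)} 38 = \frac{30}{-2 + \left(\left(-4\right) 0 \left(1 + 0\right)\right)^{2}} \cdot 38 = \frac{30}{-2 + \left(\left(-4\right) 0 \cdot 1\right)^{2}} \cdot 38 = \frac{30}{-2 + 0^{2}} \cdot 38 = \frac{30}{-2 + 0} \cdot 38 = \frac{30}{-2} \cdot 38 = 30 \left(- \frac{1}{2}\right) 38 = \left(-15\right) 38 = -570$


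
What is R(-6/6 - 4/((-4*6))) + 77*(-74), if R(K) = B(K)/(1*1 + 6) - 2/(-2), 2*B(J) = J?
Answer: -478553/84 ≈ -5697.1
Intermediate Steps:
B(J) = J/2
R(K) = 1 + K/14 (R(K) = (K/2)/(1*1 + 6) - 2/(-2) = (K/2)/(1 + 6) - 2*(-½) = (K/2)/7 + 1 = (K/2)*(⅐) + 1 = K/14 + 1 = 1 + K/14)
R(-6/6 - 4/((-4*6))) + 77*(-74) = (1 + (-6/6 - 4/((-4*6)))/14) + 77*(-74) = (1 + (-6*⅙ - 4/(-24))/14) - 5698 = (1 + (-1 - 4*(-1/24))/14) - 5698 = (1 + (-1 + ⅙)/14) - 5698 = (1 + (1/14)*(-⅚)) - 5698 = (1 - 5/84) - 5698 = 79/84 - 5698 = -478553/84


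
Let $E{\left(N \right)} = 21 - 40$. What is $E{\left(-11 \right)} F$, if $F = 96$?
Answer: $-1824$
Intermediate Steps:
$E{\left(N \right)} = -19$ ($E{\left(N \right)} = 21 - 40 = -19$)
$E{\left(-11 \right)} F = \left(-19\right) 96 = -1824$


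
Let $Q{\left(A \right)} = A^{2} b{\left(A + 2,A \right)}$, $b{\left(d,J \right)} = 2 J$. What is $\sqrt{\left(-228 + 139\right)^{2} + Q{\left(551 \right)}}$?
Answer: $\sqrt{334576223} \approx 18291.0$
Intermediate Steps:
$Q{\left(A \right)} = 2 A^{3}$ ($Q{\left(A \right)} = A^{2} \cdot 2 A = 2 A^{3}$)
$\sqrt{\left(-228 + 139\right)^{2} + Q{\left(551 \right)}} = \sqrt{\left(-228 + 139\right)^{2} + 2 \cdot 551^{3}} = \sqrt{\left(-89\right)^{2} + 2 \cdot 167284151} = \sqrt{7921 + 334568302} = \sqrt{334576223}$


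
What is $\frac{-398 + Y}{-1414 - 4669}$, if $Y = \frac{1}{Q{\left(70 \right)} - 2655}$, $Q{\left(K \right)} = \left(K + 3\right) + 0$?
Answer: $\frac{1027637}{15706306} \approx 0.065428$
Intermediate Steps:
$Q{\left(K \right)} = 3 + K$ ($Q{\left(K \right)} = \left(3 + K\right) + 0 = 3 + K$)
$Y = - \frac{1}{2582}$ ($Y = \frac{1}{\left(3 + 70\right) - 2655} = \frac{1}{73 - 2655} = \frac{1}{-2582} = - \frac{1}{2582} \approx -0.0003873$)
$\frac{-398 + Y}{-1414 - 4669} = \frac{-398 - \frac{1}{2582}}{-1414 - 4669} = - \frac{1027637}{2582 \left(-6083\right)} = \left(- \frac{1027637}{2582}\right) \left(- \frac{1}{6083}\right) = \frac{1027637}{15706306}$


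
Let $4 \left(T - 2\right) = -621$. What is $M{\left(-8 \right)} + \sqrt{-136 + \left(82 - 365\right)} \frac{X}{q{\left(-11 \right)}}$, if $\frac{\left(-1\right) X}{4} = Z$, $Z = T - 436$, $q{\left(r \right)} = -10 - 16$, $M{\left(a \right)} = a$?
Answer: $-8 - \frac{2357 i \sqrt{419}}{26} \approx -8.0 - 1855.6 i$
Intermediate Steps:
$T = - \frac{613}{4}$ ($T = 2 + \frac{1}{4} \left(-621\right) = 2 - \frac{621}{4} = - \frac{613}{4} \approx -153.25$)
$q{\left(r \right)} = -26$
$Z = - \frac{2357}{4}$ ($Z = - \frac{613}{4} - 436 = - \frac{2357}{4} \approx -589.25$)
$X = 2357$ ($X = \left(-4\right) \left(- \frac{2357}{4}\right) = 2357$)
$M{\left(-8 \right)} + \sqrt{-136 + \left(82 - 365\right)} \frac{X}{q{\left(-11 \right)}} = -8 + \sqrt{-136 + \left(82 - 365\right)} \frac{2357}{-26} = -8 + \sqrt{-136 - 283} \cdot 2357 \left(- \frac{1}{26}\right) = -8 + \sqrt{-419} \left(- \frac{2357}{26}\right) = -8 + i \sqrt{419} \left(- \frac{2357}{26}\right) = -8 - \frac{2357 i \sqrt{419}}{26}$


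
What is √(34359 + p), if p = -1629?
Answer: √32730 ≈ 180.91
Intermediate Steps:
√(34359 + p) = √(34359 - 1629) = √32730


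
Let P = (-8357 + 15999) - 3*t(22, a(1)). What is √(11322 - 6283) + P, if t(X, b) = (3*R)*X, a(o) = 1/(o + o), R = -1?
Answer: 7840 + √5039 ≈ 7911.0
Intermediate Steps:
a(o) = 1/(2*o)
t(X, b) = -3*X (t(X, b) = (3*(-1))*X = -3*X)
P = 7840 (P = (-8357 + 15999) - (-9)*22 = 7642 - 3*(-66) = 7642 + 198 = 7840)
√(11322 - 6283) + P = √(11322 - 6283) + 7840 = √5039 + 7840 = 7840 + √5039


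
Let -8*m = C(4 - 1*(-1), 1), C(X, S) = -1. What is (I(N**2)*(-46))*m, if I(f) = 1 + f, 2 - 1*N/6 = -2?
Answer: -13271/4 ≈ -3317.8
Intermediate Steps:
N = 24 (N = 12 - 6*(-2) = 12 + 12 = 24)
m = 1/8 (m = -1/8*(-1) = 1/8 ≈ 0.12500)
(I(N**2)*(-46))*m = ((1 + 24**2)*(-46))*(1/8) = ((1 + 576)*(-46))*(1/8) = (577*(-46))*(1/8) = -26542*1/8 = -13271/4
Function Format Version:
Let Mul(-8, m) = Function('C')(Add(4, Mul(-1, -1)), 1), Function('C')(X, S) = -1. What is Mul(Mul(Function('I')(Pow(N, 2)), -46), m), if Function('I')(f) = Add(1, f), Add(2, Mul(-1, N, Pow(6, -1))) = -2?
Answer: Rational(-13271, 4) ≈ -3317.8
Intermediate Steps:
N = 24 (N = Add(12, Mul(-6, -2)) = Add(12, 12) = 24)
m = Rational(1, 8) (m = Mul(Rational(-1, 8), -1) = Rational(1, 8) ≈ 0.12500)
Mul(Mul(Function('I')(Pow(N, 2)), -46), m) = Mul(Mul(Add(1, Pow(24, 2)), -46), Rational(1, 8)) = Mul(Mul(Add(1, 576), -46), Rational(1, 8)) = Mul(Mul(577, -46), Rational(1, 8)) = Mul(-26542, Rational(1, 8)) = Rational(-13271, 4)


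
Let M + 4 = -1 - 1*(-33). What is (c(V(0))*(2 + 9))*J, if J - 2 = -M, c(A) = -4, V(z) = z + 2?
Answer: 1144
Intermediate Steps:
V(z) = 2 + z
M = 28 (M = -4 + (-1 - 1*(-33)) = -4 + (-1 + 33) = -4 + 32 = 28)
J = -26 (J = 2 - 1*28 = 2 - 28 = -26)
(c(V(0))*(2 + 9))*J = -4*(2 + 9)*(-26) = -4*11*(-26) = -44*(-26) = 1144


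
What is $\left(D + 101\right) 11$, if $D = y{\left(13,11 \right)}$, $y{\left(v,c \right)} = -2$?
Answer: $1089$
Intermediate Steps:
$D = -2$
$\left(D + 101\right) 11 = \left(-2 + 101\right) 11 = 99 \cdot 11 = 1089$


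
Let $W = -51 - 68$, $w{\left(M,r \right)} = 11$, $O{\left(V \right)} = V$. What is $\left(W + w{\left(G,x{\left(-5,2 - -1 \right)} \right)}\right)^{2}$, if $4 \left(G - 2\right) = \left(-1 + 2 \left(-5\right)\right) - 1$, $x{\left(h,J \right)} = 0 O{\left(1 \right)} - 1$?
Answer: $11664$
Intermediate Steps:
$x{\left(h,J \right)} = -1$ ($x{\left(h,J \right)} = 0 \cdot 1 - 1 = 0 - 1 = -1$)
$G = -1$ ($G = 2 + \frac{\left(-1 + 2 \left(-5\right)\right) - 1}{4} = 2 + \frac{\left(-1 - 10\right) - 1}{4} = 2 + \frac{-11 - 1}{4} = 2 + \frac{1}{4} \left(-12\right) = 2 - 3 = -1$)
$W = -119$
$\left(W + w{\left(G,x{\left(-5,2 - -1 \right)} \right)}\right)^{2} = \left(-119 + 11\right)^{2} = \left(-108\right)^{2} = 11664$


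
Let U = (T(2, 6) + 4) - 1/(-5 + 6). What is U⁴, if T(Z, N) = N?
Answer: 6561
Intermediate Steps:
U = 9 (U = (6 + 4) - 1/(-5 + 6) = 10 - 1/1 = 10 - 1*1 = 10 - 1 = 9)
U⁴ = 9⁴ = 6561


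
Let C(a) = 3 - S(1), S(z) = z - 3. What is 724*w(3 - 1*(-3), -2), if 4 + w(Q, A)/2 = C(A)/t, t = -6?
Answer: -20996/3 ≈ -6998.7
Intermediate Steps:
S(z) = -3 + z
C(a) = 5 (C(a) = 3 - (-3 + 1) = 3 - 1*(-2) = 3 + 2 = 5)
w(Q, A) = -29/3 (w(Q, A) = -8 + 2*(5/(-6)) = -8 + 2*(5*(-⅙)) = -8 + 2*(-⅚) = -8 - 5/3 = -29/3)
724*w(3 - 1*(-3), -2) = 724*(-29/3) = -20996/3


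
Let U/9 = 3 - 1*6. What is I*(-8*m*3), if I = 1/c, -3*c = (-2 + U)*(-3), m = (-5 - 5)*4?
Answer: -960/29 ≈ -33.103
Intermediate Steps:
m = -40 (m = -10*4 = -40)
U = -27 (U = 9*(3 - 1*6) = 9*(3 - 6) = 9*(-3) = -27)
c = -29 (c = -(-2 - 27)*(-3)/3 = -(-29)*(-3)/3 = -⅓*87 = -29)
I = -1/29 (I = 1/(-29) = -1/29 ≈ -0.034483)
I*(-8*m*3) = -(-8*(-40))*3/29 = -320*3/29 = -1/29*960 = -960/29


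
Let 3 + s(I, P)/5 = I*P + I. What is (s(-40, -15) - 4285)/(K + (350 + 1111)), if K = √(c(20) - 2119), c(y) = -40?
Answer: -109575/106834 + 75*I*√2159/106834 ≈ -1.0257 + 0.03262*I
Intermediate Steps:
s(I, P) = -15 + 5*I + 5*I*P (s(I, P) = -15 + 5*(I*P + I) = -15 + 5*(I + I*P) = -15 + (5*I + 5*I*P) = -15 + 5*I + 5*I*P)
K = I*√2159 (K = √(-40 - 2119) = √(-2159) = I*√2159 ≈ 46.465*I)
(s(-40, -15) - 4285)/(K + (350 + 1111)) = ((-15 + 5*(-40) + 5*(-40)*(-15)) - 4285)/(I*√2159 + (350 + 1111)) = ((-15 - 200 + 3000) - 4285)/(I*√2159 + 1461) = (2785 - 4285)/(1461 + I*√2159) = -1500/(1461 + I*√2159)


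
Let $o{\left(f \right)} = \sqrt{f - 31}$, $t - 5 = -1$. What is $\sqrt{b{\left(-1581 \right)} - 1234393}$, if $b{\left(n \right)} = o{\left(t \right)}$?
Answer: $\sqrt{-1234393 + 3 i \sqrt{3}} \approx 0.002 + 1111.0 i$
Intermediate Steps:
$t = 4$ ($t = 5 - 1 = 4$)
$o{\left(f \right)} = \sqrt{-31 + f}$
$b{\left(n \right)} = 3 i \sqrt{3}$ ($b{\left(n \right)} = \sqrt{-31 + 4} = \sqrt{-27} = 3 i \sqrt{3}$)
$\sqrt{b{\left(-1581 \right)} - 1234393} = \sqrt{3 i \sqrt{3} - 1234393} = \sqrt{-1234393 + 3 i \sqrt{3}}$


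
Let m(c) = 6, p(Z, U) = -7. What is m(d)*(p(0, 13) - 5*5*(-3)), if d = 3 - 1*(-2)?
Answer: 408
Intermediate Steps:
d = 5 (d = 3 + 2 = 5)
m(d)*(p(0, 13) - 5*5*(-3)) = 6*(-7 - 5*5*(-3)) = 6*(-7 - 25*(-3)) = 6*(-7 + 75) = 6*68 = 408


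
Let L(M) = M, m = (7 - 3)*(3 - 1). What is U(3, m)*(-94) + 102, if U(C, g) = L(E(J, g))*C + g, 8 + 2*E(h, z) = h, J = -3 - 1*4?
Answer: 1465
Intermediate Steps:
J = -7 (J = -3 - 4 = -7)
m = 8 (m = 4*2 = 8)
E(h, z) = -4 + h/2
U(C, g) = g - 15*C/2 (U(C, g) = (-4 + (1/2)*(-7))*C + g = (-4 - 7/2)*C + g = -15*C/2 + g = g - 15*C/2)
U(3, m)*(-94) + 102 = (8 - 15/2*3)*(-94) + 102 = (8 - 45/2)*(-94) + 102 = -29/2*(-94) + 102 = 1363 + 102 = 1465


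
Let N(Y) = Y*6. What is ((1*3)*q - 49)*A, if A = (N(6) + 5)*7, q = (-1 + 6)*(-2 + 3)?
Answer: -9758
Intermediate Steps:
q = 5 (q = 5*1 = 5)
N(Y) = 6*Y
A = 287 (A = (6*6 + 5)*7 = (36 + 5)*7 = 41*7 = 287)
((1*3)*q - 49)*A = ((1*3)*5 - 49)*287 = (3*5 - 49)*287 = (15 - 49)*287 = -34*287 = -9758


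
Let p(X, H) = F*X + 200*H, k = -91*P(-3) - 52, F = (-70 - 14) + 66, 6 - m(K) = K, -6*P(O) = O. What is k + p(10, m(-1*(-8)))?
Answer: -1355/2 ≈ -677.50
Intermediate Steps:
P(O) = -O/6
m(K) = 6 - K
F = -18 (F = -84 + 66 = -18)
k = -195/2 (k = -(-91)*(-3)/6 - 52 = -91*½ - 52 = -91/2 - 52 = -195/2 ≈ -97.500)
p(X, H) = -18*X + 200*H
k + p(10, m(-1*(-8))) = -195/2 + (-18*10 + 200*(6 - (-1)*(-8))) = -195/2 + (-180 + 200*(6 - 1*8)) = -195/2 + (-180 + 200*(6 - 8)) = -195/2 + (-180 + 200*(-2)) = -195/2 + (-180 - 400) = -195/2 - 580 = -1355/2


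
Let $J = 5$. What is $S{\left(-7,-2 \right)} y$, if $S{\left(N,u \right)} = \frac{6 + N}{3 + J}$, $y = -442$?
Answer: $\frac{221}{4} \approx 55.25$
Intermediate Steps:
$S{\left(N,u \right)} = \frac{3}{4} + \frac{N}{8}$ ($S{\left(N,u \right)} = \frac{6 + N}{3 + 5} = \frac{6 + N}{8} = \left(6 + N\right) \frac{1}{8} = \frac{3}{4} + \frac{N}{8}$)
$S{\left(-7,-2 \right)} y = \left(\frac{3}{4} + \frac{1}{8} \left(-7\right)\right) \left(-442\right) = \left(\frac{3}{4} - \frac{7}{8}\right) \left(-442\right) = \left(- \frac{1}{8}\right) \left(-442\right) = \frac{221}{4}$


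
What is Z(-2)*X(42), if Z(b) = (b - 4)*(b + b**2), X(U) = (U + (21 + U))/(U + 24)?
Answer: -210/11 ≈ -19.091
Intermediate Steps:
X(U) = (21 + 2*U)/(24 + U)
Z(b) = (-4 + b)*(b + b**2)
Z(-2)*X(42) = (-2*(-4 + (-2)**2 - 3*(-2)))*((21 + 2*42)/(24 + 42)) = (-2*(-4 + 4 + 6))*((21 + 84)/66) = (-2*6)*((1/66)*105) = -12*35/22 = -210/11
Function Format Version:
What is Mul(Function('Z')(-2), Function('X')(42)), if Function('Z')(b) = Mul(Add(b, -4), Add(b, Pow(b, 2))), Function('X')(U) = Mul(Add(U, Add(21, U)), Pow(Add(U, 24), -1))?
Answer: Rational(-210, 11) ≈ -19.091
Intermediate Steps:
Function('X')(U) = Mul(Pow(Add(24, U), -1), Add(21, Mul(2, U))) (Function('X')(U) = Mul(Add(21, Mul(2, U)), Pow(Add(24, U), -1)) = Mul(Pow(Add(24, U), -1), Add(21, Mul(2, U))))
Function('Z')(b) = Mul(Add(-4, b), Add(b, Pow(b, 2)))
Mul(Function('Z')(-2), Function('X')(42)) = Mul(Mul(-2, Add(-4, Pow(-2, 2), Mul(-3, -2))), Mul(Pow(Add(24, 42), -1), Add(21, Mul(2, 42)))) = Mul(Mul(-2, Add(-4, 4, 6)), Mul(Pow(66, -1), Add(21, 84))) = Mul(Mul(-2, 6), Mul(Rational(1, 66), 105)) = Mul(-12, Rational(35, 22)) = Rational(-210, 11)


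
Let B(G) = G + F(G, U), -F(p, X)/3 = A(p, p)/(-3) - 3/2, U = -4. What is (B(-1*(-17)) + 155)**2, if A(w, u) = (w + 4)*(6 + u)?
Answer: 1739761/4 ≈ 4.3494e+5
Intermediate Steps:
A(w, u) = (4 + w)*(6 + u)
F(p, X) = 57/2 + p**2 + 10*p (F(p, X) = -3*((24 + 4*p + 6*p + p*p)/(-3) - 3/2) = -3*((24 + 4*p + 6*p + p**2)*(-1/3) - 3*1/2) = -3*((24 + p**2 + 10*p)*(-1/3) - 3/2) = -3*((-8 - 10*p/3 - p**2/3) - 3/2) = -3*(-19/2 - 10*p/3 - p**2/3) = 57/2 + p**2 + 10*p)
B(G) = 57/2 + G**2 + 11*G (B(G) = G + (57/2 + G**2 + 10*G) = 57/2 + G**2 + 11*G)
(B(-1*(-17)) + 155)**2 = ((57/2 + (-1*(-17))**2 + 11*(-1*(-17))) + 155)**2 = ((57/2 + 17**2 + 11*17) + 155)**2 = ((57/2 + 289 + 187) + 155)**2 = (1009/2 + 155)**2 = (1319/2)**2 = 1739761/4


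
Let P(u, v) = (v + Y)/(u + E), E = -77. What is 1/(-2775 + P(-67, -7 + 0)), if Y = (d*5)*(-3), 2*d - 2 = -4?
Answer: -18/49951 ≈ -0.00036035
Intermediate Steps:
d = -1 (d = 1 + (½)*(-4) = 1 - 2 = -1)
Y = 15 (Y = -1*5*(-3) = -5*(-3) = 15)
P(u, v) = (15 + v)/(-77 + u) (P(u, v) = (v + 15)/(u - 77) = (15 + v)/(-77 + u))
1/(-2775 + P(-67, -7 + 0)) = 1/(-2775 + (15 + (-7 + 0))/(-77 - 67)) = 1/(-2775 + (15 - 7)/(-144)) = 1/(-2775 - 1/144*8) = 1/(-2775 - 1/18) = 1/(-49951/18) = -18/49951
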